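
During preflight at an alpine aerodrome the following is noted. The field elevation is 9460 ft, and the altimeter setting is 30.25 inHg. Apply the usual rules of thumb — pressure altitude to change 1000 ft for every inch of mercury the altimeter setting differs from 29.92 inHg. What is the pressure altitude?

Pressure correction = (29.92 − 30.25) × 1000 = -330 ft.
Pressure altitude = 9460 + (-330) = 9130 ft.

9130 ft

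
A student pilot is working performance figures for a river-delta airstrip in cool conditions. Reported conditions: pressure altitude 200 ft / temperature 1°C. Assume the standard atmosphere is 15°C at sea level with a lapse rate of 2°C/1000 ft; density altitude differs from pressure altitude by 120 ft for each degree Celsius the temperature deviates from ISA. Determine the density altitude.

ISA temperature at 200 ft = 15 − 2 × (200/1000) = 14.6°C.
ISA deviation = 1 − 14.6 = -13.6°C.
Density altitude = 200 + 120 × (-13.6) = 200 + (-1632) = -1432 ft.

-1432 ft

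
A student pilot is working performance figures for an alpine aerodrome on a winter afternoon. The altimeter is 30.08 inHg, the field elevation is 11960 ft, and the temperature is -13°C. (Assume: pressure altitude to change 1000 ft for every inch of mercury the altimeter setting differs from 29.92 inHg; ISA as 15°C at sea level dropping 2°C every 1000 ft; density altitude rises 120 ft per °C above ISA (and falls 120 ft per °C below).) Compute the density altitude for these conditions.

11272 ft

Pressure altitude = 11960 + (29.92 − 30.08) × 1000 = 11960 + (-160) = 11800 ft.
ISA temperature at 11800 ft = 15 − 2 × (11800/1000) = -8.6°C.
ISA deviation = -13 − (-8.6) = -4.4°C.
Density altitude = 11800 + 120 × (-4.4) = 11272 ft.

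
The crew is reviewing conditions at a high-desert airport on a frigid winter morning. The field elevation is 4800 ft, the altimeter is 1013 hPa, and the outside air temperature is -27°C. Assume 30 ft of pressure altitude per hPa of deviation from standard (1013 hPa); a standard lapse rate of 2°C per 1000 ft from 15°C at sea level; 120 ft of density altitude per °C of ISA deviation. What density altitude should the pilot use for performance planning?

Pressure altitude = 4800 + (1013 − 1013) × 30 = 4800 + (0) = 4800 ft.
ISA temperature at 4800 ft = 15 − 2 × (4800/1000) = 5.4°C.
ISA deviation = -27 − 5.4 = -32.4°C.
Density altitude = 4800 + 120 × (-32.4) = 912 ft.

912 ft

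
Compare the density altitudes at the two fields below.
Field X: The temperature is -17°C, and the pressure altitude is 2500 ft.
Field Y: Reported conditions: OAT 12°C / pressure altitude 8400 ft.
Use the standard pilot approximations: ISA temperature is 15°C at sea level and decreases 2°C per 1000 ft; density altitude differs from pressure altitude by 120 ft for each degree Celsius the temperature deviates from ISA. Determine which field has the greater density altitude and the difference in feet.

Field X: ISA temp = 10°C, deviation -27°C, DA = 2500 + 120 × (-27) = -740 ft.
Field Y: ISA temp = -1.8°C, deviation +13.8°C, DA = 8400 + 120 × 13.8 = 10056 ft.
Field Y is higher by 10056 − (-740) = 10796 ft.

Field Y by 10796 ft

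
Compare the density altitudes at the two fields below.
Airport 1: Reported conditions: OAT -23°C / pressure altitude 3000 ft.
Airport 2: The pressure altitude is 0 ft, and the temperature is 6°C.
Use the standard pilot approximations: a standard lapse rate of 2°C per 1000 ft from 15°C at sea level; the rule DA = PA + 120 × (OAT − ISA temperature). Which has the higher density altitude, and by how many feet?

Airport 1 by 240 ft

Airport 1: ISA temp = 9°C, deviation -32°C, DA = 3000 + 120 × (-32) = -840 ft.
Airport 2: ISA temp = 15°C, deviation -9°C, DA = 0 + 120 × (-9) = -1080 ft.
Airport 1 is higher by -840 − (-1080) = 240 ft.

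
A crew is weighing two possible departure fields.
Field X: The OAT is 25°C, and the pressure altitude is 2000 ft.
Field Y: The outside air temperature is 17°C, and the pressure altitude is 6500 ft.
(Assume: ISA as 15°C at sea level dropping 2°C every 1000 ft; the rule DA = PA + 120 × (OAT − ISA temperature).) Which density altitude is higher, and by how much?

Field Y by 4620 ft

Field X: ISA temp = 11°C, deviation +14°C, DA = 2000 + 120 × 14 = 3680 ft.
Field Y: ISA temp = 2°C, deviation +15°C, DA = 6500 + 120 × 15 = 8300 ft.
Field Y is higher by 8300 − 3680 = 4620 ft.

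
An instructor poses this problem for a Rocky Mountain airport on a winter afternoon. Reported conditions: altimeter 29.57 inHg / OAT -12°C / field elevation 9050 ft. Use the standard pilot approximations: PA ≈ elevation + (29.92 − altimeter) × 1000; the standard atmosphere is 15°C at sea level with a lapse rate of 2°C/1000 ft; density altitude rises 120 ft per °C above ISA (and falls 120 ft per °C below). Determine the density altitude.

Pressure altitude = 9050 + (29.92 − 29.57) × 1000 = 9050 + (+350) = 9400 ft.
ISA temperature at 9400 ft = 15 − 2 × (9400/1000) = -3.8°C.
ISA deviation = -12 − (-3.8) = -8.2°C.
Density altitude = 9400 + 120 × (-8.2) = 8416 ft.

8416 ft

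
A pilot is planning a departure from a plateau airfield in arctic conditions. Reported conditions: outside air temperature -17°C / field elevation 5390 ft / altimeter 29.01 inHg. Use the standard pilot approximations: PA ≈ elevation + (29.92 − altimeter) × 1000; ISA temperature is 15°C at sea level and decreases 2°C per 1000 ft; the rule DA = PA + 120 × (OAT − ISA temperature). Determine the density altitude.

Pressure altitude = 5390 + (29.92 − 29.01) × 1000 = 5390 + (+910) = 6300 ft.
ISA temperature at 6300 ft = 15 − 2 × (6300/1000) = 2.4°C.
ISA deviation = -17 − 2.4 = -19.4°C.
Density altitude = 6300 + 120 × (-19.4) = 3972 ft.

3972 ft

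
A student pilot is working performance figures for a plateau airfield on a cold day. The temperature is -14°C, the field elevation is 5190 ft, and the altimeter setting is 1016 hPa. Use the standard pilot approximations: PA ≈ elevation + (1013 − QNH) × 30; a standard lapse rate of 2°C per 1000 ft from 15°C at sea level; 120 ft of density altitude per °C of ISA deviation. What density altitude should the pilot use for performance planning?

Pressure altitude = 5190 + (1013 − 1016) × 30 = 5190 + (-90) = 5100 ft.
ISA temperature at 5100 ft = 15 − 2 × (5100/1000) = 4.8°C.
ISA deviation = -14 − 4.8 = -18.8°C.
Density altitude = 5100 + 120 × (-18.8) = 2844 ft.

2844 ft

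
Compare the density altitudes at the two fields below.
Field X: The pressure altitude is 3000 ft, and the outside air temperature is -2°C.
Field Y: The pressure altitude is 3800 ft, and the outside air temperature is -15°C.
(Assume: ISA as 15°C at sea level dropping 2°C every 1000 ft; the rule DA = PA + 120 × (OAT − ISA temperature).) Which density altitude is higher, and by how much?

Field X: ISA temp = 9°C, deviation -11°C, DA = 3000 + 120 × (-11) = 1680 ft.
Field Y: ISA temp = 7.4°C, deviation -22.4°C, DA = 3800 + 120 × (-22.4) = 1112 ft.
Field X is higher by 1680 − 1112 = 568 ft.

Field X by 568 ft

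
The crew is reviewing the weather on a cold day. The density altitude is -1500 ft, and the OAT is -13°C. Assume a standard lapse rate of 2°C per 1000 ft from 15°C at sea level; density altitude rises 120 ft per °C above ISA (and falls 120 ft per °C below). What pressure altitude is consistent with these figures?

DA = PA + 120 × (OAT − (15 − 2·PA/1000)) = PA + 120·OAT − 1800 + 0.24·PA = 1.24·PA + 120·OAT − 1800.
So 1.24·PA = -1500 − 120 × (-13) + 1800 = 1860.
PA = 1860 / 1.24 = 1500 ft.

1500 ft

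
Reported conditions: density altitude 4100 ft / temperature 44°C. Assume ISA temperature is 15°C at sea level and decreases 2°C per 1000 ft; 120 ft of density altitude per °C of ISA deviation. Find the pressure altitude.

DA = PA + 120 × (OAT − (15 − 2·PA/1000)) = PA + 120·OAT − 1800 + 0.24·PA = 1.24·PA + 120·OAT − 1800.
So 1.24·PA = 4100 − 120 × 44 + 1800 = 620.
PA = 620 / 1.24 = 500 ft.

500 ft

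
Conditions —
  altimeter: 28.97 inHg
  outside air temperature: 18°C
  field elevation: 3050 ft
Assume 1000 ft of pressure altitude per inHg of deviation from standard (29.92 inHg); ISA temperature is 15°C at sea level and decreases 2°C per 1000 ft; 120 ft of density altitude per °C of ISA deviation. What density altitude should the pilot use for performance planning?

5320 ft

Pressure altitude = 3050 + (29.92 − 28.97) × 1000 = 3050 + (+950) = 4000 ft.
ISA temperature at 4000 ft = 15 − 2 × (4000/1000) = 7°C.
ISA deviation = 18 − 7 = +11°C.
Density altitude = 4000 + 120 × (11) = 5320 ft.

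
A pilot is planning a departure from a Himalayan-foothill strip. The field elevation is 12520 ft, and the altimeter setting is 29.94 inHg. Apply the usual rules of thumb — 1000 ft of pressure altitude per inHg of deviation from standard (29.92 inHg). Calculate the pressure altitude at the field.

Pressure correction = (29.92 − 29.94) × 1000 = -20 ft.
Pressure altitude = 12520 + (-20) = 12500 ft.

12500 ft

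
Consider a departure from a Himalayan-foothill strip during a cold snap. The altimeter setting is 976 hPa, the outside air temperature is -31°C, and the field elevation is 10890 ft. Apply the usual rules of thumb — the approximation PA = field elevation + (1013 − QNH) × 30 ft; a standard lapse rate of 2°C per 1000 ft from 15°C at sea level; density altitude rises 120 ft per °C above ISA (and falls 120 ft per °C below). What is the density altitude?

Pressure altitude = 10890 + (1013 − 976) × 30 = 10890 + (+1110) = 12000 ft.
ISA temperature at 12000 ft = 15 − 2 × (12000/1000) = -9°C.
ISA deviation = -31 − (-9) = -22°C.
Density altitude = 12000 + 120 × (-22) = 9360 ft.

9360 ft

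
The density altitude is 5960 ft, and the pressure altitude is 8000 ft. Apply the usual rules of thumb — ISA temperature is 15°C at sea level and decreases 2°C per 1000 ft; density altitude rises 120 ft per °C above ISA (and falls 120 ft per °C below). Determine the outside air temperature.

Density altitude − pressure altitude = 5960 − 8000 = -2040 ft.
At 120 ft/°C that is an ISA deviation of -2040/120 = -17°C.
ISA temperature at 8000 ft = 15 − 2 × (8000/1000) = -1°C.
OAT = ISA + deviation = -1 + (-17) = -18°C.

-18°C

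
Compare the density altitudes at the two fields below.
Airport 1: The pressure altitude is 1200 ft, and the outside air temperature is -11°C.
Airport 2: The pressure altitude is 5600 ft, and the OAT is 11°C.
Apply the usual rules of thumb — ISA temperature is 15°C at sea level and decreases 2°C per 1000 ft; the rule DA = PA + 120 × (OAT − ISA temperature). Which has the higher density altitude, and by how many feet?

Airport 1: ISA temp = 12.6°C, deviation -23.6°C, DA = 1200 + 120 × (-23.6) = -1632 ft.
Airport 2: ISA temp = 3.8°C, deviation +7.2°C, DA = 5600 + 120 × 7.2 = 6464 ft.
Airport 2 is higher by 6464 − (-1632) = 8096 ft.

Airport 2 by 8096 ft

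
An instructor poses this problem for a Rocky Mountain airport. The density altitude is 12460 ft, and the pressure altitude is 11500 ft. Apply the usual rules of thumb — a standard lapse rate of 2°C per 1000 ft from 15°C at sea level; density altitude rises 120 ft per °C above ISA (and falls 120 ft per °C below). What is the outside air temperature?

Density altitude − pressure altitude = 12460 − 11500 = +960 ft.
At 120 ft/°C that is an ISA deviation of 960/120 = +8°C.
ISA temperature at 11500 ft = 15 − 2 × (11500/1000) = -8°C.
OAT = ISA + deviation = -8 + (+8) = 0°C.

0°C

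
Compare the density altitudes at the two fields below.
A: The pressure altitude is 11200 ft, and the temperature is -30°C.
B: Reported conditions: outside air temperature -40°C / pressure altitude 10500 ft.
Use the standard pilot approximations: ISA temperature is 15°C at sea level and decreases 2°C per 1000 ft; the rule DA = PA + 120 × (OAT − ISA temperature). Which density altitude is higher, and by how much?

A by 2068 ft

A: ISA temp = -7.4°C, deviation -22.6°C, DA = 11200 + 120 × (-22.6) = 8488 ft.
B: ISA temp = -6°C, deviation -34°C, DA = 10500 + 120 × (-34) = 6420 ft.
A is higher by 8488 − 6420 = 2068 ft.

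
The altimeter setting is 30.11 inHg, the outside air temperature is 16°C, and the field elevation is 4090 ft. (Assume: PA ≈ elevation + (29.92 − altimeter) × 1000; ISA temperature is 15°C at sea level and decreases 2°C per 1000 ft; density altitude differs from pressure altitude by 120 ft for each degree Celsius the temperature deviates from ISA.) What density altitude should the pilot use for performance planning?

4956 ft

Pressure altitude = 4090 + (29.92 − 30.11) × 1000 = 4090 + (-190) = 3900 ft.
ISA temperature at 3900 ft = 15 − 2 × (3900/1000) = 7.2°C.
ISA deviation = 16 − 7.2 = +8.8°C.
Density altitude = 3900 + 120 × (8.8) = 4956 ft.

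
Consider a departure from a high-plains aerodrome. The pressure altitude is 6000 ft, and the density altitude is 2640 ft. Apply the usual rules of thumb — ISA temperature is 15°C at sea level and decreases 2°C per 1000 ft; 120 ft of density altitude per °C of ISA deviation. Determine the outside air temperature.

-25°C

Density altitude − pressure altitude = 2640 − 6000 = -3360 ft.
At 120 ft/°C that is an ISA deviation of -3360/120 = -28°C.
ISA temperature at 6000 ft = 15 − 2 × (6000/1000) = 3°C.
OAT = ISA + deviation = 3 + (-28) = -25°C.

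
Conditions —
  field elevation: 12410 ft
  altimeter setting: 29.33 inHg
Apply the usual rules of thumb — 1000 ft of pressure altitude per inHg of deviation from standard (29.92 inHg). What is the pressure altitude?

Pressure correction = (29.92 − 29.33) × 1000 = +590 ft.
Pressure altitude = 12410 + (+590) = 13000 ft.

13000 ft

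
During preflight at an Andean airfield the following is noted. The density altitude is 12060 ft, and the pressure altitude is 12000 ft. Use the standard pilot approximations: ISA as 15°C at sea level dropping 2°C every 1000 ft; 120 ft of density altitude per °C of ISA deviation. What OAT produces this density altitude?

-8.5°C

Density altitude − pressure altitude = 12060 − 12000 = +60 ft.
At 120 ft/°C that is an ISA deviation of 60/120 = +0.5°C.
ISA temperature at 12000 ft = 15 − 2 × (12000/1000) = -9°C.
OAT = ISA + deviation = -9 + (+0.5) = -8.5°C.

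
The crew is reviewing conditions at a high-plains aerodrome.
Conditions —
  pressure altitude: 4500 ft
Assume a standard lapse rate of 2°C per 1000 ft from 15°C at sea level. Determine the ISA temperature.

ISA temperature = 15 − 2 × (4500/1000) = 15 − 9 = 6°C.

6°C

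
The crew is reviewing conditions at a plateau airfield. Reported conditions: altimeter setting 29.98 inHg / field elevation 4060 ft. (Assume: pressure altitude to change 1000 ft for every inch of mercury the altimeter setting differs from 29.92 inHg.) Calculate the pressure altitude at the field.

Pressure correction = (29.92 − 29.98) × 1000 = -60 ft.
Pressure altitude = 4060 + (-60) = 4000 ft.

4000 ft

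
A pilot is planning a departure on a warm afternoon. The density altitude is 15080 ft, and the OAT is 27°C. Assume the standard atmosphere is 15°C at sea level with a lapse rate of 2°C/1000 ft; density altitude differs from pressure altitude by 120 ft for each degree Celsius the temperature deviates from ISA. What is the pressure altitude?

DA = PA + 120 × (OAT − (15 − 2·PA/1000)) = PA + 120·OAT − 1800 + 0.24·PA = 1.24·PA + 120·OAT − 1800.
So 1.24·PA = 15080 − 120 × 27 + 1800 = 13640.
PA = 13640 / 1.24 = 11000 ft.

11000 ft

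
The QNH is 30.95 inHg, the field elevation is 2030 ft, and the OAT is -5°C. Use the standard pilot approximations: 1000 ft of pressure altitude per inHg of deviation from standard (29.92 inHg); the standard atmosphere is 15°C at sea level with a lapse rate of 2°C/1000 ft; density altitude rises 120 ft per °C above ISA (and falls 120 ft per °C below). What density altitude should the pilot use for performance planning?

Pressure altitude = 2030 + (29.92 − 30.95) × 1000 = 2030 + (-1030) = 1000 ft.
ISA temperature at 1000 ft = 15 − 2 × (1000/1000) = 13°C.
ISA deviation = -5 − 13 = -18°C.
Density altitude = 1000 + 120 × (-18) = -1160 ft.

-1160 ft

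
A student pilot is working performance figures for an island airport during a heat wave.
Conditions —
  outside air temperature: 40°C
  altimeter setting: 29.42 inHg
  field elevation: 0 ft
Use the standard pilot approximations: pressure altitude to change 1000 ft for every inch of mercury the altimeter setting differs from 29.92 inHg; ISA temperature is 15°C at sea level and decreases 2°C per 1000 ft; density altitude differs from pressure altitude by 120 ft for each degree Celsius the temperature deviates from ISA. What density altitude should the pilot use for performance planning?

Pressure altitude = 0 + (29.92 − 29.42) × 1000 = 0 + (+500) = 500 ft.
ISA temperature at 500 ft = 15 − 2 × (500/1000) = 14°C.
ISA deviation = 40 − 14 = +26°C.
Density altitude = 500 + 120 × (26) = 3620 ft.

3620 ft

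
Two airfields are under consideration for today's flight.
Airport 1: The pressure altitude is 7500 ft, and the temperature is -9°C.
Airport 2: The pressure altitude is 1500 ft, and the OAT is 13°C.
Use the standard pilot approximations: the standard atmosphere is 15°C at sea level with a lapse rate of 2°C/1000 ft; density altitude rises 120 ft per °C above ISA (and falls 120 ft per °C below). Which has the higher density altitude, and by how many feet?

Airport 1: ISA temp = 0°C, deviation -9°C, DA = 7500 + 120 × (-9) = 6420 ft.
Airport 2: ISA temp = 12°C, deviation +1°C, DA = 1500 + 120 × 1 = 1620 ft.
Airport 1 is higher by 6420 − 1620 = 4800 ft.

Airport 1 by 4800 ft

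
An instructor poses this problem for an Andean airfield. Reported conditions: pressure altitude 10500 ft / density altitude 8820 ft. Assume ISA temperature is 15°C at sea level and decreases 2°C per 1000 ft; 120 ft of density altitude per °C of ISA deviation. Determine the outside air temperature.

Density altitude − pressure altitude = 8820 − 10500 = -1680 ft.
At 120 ft/°C that is an ISA deviation of -1680/120 = -14°C.
ISA temperature at 10500 ft = 15 − 2 × (10500/1000) = -6°C.
OAT = ISA + deviation = -6 + (-14) = -20°C.

-20°C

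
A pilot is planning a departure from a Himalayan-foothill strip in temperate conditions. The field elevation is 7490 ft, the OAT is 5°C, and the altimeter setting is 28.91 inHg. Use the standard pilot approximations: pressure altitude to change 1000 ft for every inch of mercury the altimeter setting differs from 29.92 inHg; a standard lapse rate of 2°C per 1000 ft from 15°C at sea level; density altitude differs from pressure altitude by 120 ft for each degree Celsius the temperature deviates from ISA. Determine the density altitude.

9340 ft

Pressure altitude = 7490 + (29.92 − 28.91) × 1000 = 7490 + (+1010) = 8500 ft.
ISA temperature at 8500 ft = 15 − 2 × (8500/1000) = -2°C.
ISA deviation = 5 − (-2) = +7°C.
Density altitude = 8500 + 120 × (7) = 9340 ft.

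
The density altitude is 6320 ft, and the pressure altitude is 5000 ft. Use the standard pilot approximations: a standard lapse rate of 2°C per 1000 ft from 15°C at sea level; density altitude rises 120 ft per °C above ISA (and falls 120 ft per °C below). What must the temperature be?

16°C

Density altitude − pressure altitude = 6320 − 5000 = +1320 ft.
At 120 ft/°C that is an ISA deviation of 1320/120 = +11°C.
ISA temperature at 5000 ft = 15 − 2 × (5000/1000) = 5°C.
OAT = ISA + deviation = 5 + (+11) = 16°C.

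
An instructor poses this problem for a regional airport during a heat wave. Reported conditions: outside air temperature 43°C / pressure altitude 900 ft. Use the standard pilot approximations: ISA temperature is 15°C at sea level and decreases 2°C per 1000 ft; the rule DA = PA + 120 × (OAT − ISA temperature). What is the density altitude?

ISA temperature at 900 ft = 15 − 2 × (900/1000) = 13.2°C.
ISA deviation = 43 − 13.2 = +29.8°C.
Density altitude = 900 + 120 × (29.8) = 900 + (+3576) = 4476 ft.

4476 ft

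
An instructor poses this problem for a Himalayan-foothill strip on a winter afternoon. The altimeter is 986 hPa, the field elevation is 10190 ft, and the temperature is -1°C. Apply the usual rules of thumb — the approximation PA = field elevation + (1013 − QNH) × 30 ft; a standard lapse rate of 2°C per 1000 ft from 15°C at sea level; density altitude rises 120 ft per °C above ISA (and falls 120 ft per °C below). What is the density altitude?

11720 ft

Pressure altitude = 10190 + (1013 − 986) × 30 = 10190 + (+810) = 11000 ft.
ISA temperature at 11000 ft = 15 − 2 × (11000/1000) = -7°C.
ISA deviation = -1 − (-7) = +6°C.
Density altitude = 11000 + 120 × (6) = 11720 ft.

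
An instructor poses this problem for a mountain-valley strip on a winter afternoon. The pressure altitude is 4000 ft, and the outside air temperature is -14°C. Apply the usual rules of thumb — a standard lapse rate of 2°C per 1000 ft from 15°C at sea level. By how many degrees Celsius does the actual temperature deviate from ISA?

ISA temperature at 4000 ft = 15 − 2 × (4000/1000) = 7°C.
Deviation = OAT − ISA = -14 − 7 = -21°C.

ISA-21°C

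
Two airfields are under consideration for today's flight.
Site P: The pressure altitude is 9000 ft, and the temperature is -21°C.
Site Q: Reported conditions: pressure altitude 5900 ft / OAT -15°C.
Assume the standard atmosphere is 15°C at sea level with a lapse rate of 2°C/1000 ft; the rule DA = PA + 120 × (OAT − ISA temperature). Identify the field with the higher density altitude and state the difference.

Site P: ISA temp = -3°C, deviation -18°C, DA = 9000 + 120 × (-18) = 6840 ft.
Site Q: ISA temp = 3.2°C, deviation -18.2°C, DA = 5900 + 120 × (-18.2) = 3716 ft.
Site P is higher by 6840 − 3716 = 3124 ft.

Site P by 3124 ft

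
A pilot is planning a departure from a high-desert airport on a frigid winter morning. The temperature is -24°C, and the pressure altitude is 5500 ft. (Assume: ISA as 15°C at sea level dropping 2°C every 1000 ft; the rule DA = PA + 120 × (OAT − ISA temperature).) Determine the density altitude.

2140 ft

ISA temperature at 5500 ft = 15 − 2 × (5500/1000) = 4°C.
ISA deviation = -24 − 4 = -28°C.
Density altitude = 5500 + 120 × (-28) = 5500 + (-3360) = 2140 ft.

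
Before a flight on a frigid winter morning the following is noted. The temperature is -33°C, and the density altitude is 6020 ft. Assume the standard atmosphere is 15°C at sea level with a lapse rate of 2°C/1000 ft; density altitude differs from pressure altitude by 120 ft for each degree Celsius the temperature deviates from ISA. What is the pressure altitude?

DA = PA + 120 × (OAT − (15 − 2·PA/1000)) = PA + 120·OAT − 1800 + 0.24·PA = 1.24·PA + 120·OAT − 1800.
So 1.24·PA = 6020 − 120 × (-33) + 1800 = 11780.
PA = 11780 / 1.24 = 9500 ft.

9500 ft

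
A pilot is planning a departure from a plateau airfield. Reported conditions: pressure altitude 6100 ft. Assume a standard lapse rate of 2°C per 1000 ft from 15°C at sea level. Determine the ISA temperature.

ISA temperature = 15 − 2 × (6100/1000) = 15 − 12.2 = 2.8°C.

2.8°C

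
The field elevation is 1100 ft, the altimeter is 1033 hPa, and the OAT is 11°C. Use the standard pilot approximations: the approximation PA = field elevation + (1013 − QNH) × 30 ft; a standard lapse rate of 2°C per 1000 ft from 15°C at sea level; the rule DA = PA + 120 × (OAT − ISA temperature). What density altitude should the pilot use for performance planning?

Pressure altitude = 1100 + (1013 − 1033) × 30 = 1100 + (-600) = 500 ft.
ISA temperature at 500 ft = 15 − 2 × (500/1000) = 14°C.
ISA deviation = 11 − 14 = -3°C.
Density altitude = 500 + 120 × (-3) = 140 ft.

140 ft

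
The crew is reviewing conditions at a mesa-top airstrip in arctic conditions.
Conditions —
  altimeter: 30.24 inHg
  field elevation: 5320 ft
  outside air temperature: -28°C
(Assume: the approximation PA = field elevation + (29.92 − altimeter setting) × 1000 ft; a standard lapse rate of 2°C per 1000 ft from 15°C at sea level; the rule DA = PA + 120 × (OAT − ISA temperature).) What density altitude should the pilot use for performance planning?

1040 ft

Pressure altitude = 5320 + (29.92 − 30.24) × 1000 = 5320 + (-320) = 5000 ft.
ISA temperature at 5000 ft = 15 − 2 × (5000/1000) = 5°C.
ISA deviation = -28 − 5 = -33°C.
Density altitude = 5000 + 120 × (-33) = 1040 ft.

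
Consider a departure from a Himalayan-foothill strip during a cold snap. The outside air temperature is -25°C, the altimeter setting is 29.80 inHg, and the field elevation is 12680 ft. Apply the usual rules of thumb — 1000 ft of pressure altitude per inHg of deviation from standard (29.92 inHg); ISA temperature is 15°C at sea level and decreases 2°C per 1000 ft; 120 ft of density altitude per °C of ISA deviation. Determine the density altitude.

11072 ft

Pressure altitude = 12680 + (29.92 − 29.80) × 1000 = 12680 + (+120) = 12800 ft.
ISA temperature at 12800 ft = 15 − 2 × (12800/1000) = -10.6°C.
ISA deviation = -25 − (-10.6) = -14.4°C.
Density altitude = 12800 + 120 × (-14.4) = 11072 ft.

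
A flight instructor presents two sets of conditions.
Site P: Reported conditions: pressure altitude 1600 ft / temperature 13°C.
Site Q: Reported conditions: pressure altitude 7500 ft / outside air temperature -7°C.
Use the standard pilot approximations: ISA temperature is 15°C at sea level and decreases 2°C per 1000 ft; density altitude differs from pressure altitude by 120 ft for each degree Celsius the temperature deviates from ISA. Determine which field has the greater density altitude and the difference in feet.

Site Q by 4916 ft

Site P: ISA temp = 11.8°C, deviation +1.2°C, DA = 1600 + 120 × 1.2 = 1744 ft.
Site Q: ISA temp = 0°C, deviation -7°C, DA = 7500 + 120 × (-7) = 6660 ft.
Site Q is higher by 6660 − 1744 = 4916 ft.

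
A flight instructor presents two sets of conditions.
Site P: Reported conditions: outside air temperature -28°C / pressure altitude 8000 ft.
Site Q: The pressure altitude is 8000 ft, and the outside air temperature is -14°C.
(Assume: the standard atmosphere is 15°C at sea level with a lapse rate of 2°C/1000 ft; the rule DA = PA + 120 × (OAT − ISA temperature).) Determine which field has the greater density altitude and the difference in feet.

Site Q by 1680 ft

Site P: ISA temp = -1°C, deviation -27°C, DA = 8000 + 120 × (-27) = 4760 ft.
Site Q: ISA temp = -1°C, deviation -13°C, DA = 8000 + 120 × (-13) = 6440 ft.
Site Q is higher by 6440 − 4760 = 1680 ft.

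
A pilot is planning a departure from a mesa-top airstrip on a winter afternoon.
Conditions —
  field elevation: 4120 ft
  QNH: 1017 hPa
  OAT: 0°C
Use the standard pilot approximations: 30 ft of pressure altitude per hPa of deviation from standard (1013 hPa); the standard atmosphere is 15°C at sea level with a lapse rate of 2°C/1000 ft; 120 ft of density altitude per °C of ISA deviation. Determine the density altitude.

3160 ft

Pressure altitude = 4120 + (1013 − 1017) × 30 = 4120 + (-120) = 4000 ft.
ISA temperature at 4000 ft = 15 − 2 × (4000/1000) = 7°C.
ISA deviation = 0 − 7 = -7°C.
Density altitude = 4000 + 120 × (-7) = 3160 ft.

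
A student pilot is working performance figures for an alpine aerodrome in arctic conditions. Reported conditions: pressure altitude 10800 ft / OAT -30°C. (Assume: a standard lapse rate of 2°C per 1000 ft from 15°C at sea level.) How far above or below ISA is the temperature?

ISA temperature at 10800 ft = 15 − 2 × (10800/1000) = -6.6°C.
Deviation = OAT − ISA = -30 − (-6.6) = -23.4°C.

ISA-23.4°C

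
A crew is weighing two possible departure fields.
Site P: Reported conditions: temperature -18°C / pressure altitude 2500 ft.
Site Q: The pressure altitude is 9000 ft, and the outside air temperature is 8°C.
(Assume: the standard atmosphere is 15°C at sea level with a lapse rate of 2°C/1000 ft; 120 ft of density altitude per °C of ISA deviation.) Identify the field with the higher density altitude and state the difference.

Site P: ISA temp = 10°C, deviation -28°C, DA = 2500 + 120 × (-28) = -860 ft.
Site Q: ISA temp = -3°C, deviation +11°C, DA = 9000 + 120 × 11 = 10320 ft.
Site Q is higher by 10320 − (-860) = 11180 ft.

Site Q by 11180 ft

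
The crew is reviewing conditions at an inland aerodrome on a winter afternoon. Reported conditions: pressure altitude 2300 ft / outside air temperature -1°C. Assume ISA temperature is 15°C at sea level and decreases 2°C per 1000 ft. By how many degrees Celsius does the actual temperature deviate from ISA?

ISA-11.4°C

ISA temperature at 2300 ft = 15 − 2 × (2300/1000) = 10.4°C.
Deviation = OAT − ISA = -1 − 10.4 = -11.4°C.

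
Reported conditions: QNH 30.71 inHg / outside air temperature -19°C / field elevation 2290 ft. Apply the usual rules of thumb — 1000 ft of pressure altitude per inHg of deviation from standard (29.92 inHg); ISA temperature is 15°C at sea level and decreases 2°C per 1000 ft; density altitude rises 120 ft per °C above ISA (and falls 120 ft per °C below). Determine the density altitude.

Pressure altitude = 2290 + (29.92 − 30.71) × 1000 = 2290 + (-790) = 1500 ft.
ISA temperature at 1500 ft = 15 − 2 × (1500/1000) = 12°C.
ISA deviation = -19 − 12 = -31°C.
Density altitude = 1500 + 120 × (-31) = -2220 ft.

-2220 ft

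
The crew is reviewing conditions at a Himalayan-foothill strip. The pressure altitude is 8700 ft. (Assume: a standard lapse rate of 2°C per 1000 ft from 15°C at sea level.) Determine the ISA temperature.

-2.4°C

ISA temperature = 15 − 2 × (8700/1000) = 15 − 17.4 = -2.4°C.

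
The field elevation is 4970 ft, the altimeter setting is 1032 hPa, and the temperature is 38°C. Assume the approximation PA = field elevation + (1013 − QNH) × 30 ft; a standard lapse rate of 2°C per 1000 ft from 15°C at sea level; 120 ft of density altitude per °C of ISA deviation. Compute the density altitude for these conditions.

Pressure altitude = 4970 + (1013 − 1032) × 30 = 4970 + (-570) = 4400 ft.
ISA temperature at 4400 ft = 15 − 2 × (4400/1000) = 6.2°C.
ISA deviation = 38 − 6.2 = +31.8°C.
Density altitude = 4400 + 120 × (31.8) = 8216 ft.

8216 ft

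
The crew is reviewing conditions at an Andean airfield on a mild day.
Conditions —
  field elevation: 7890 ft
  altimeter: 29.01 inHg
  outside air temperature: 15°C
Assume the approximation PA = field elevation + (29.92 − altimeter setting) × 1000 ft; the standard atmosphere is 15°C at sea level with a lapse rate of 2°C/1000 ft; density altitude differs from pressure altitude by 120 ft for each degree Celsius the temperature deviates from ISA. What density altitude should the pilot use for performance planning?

Pressure altitude = 7890 + (29.92 − 29.01) × 1000 = 7890 + (+910) = 8800 ft.
ISA temperature at 8800 ft = 15 − 2 × (8800/1000) = -2.6°C.
ISA deviation = 15 − (-2.6) = +17.6°C.
Density altitude = 8800 + 120 × (17.6) = 10912 ft.

10912 ft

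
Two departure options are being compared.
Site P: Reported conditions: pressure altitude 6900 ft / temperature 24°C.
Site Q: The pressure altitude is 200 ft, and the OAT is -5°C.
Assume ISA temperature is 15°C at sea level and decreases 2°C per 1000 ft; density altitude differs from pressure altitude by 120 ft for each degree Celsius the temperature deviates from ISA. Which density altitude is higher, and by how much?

Site P by 11788 ft

Site P: ISA temp = 1.2°C, deviation +22.8°C, DA = 6900 + 120 × 22.8 = 9636 ft.
Site Q: ISA temp = 14.6°C, deviation -19.6°C, DA = 200 + 120 × (-19.6) = -2152 ft.
Site P is higher by 9636 − (-2152) = 11788 ft.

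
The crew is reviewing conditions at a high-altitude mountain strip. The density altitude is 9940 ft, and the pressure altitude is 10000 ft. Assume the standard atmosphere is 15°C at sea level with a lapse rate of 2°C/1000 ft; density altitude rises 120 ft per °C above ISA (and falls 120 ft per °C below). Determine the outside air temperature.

-5.5°C

Density altitude − pressure altitude = 9940 − 10000 = -60 ft.
At 120 ft/°C that is an ISA deviation of -60/120 = -0.5°C.
ISA temperature at 10000 ft = 15 − 2 × (10000/1000) = -5°C.
OAT = ISA + deviation = -5 + (-0.5) = -5.5°C.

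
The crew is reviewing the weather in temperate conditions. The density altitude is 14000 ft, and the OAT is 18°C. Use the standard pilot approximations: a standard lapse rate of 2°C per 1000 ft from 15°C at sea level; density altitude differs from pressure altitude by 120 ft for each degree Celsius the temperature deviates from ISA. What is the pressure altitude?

11000 ft

DA = PA + 120 × (OAT − (15 − 2·PA/1000)) = PA + 120·OAT − 1800 + 0.24·PA = 1.24·PA + 120·OAT − 1800.
So 1.24·PA = 14000 − 120 × 18 + 1800 = 13640.
PA = 13640 / 1.24 = 11000 ft.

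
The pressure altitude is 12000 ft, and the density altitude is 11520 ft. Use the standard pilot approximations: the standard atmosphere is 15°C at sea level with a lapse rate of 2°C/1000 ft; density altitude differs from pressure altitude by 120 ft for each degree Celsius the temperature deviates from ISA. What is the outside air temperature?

-13°C

Density altitude − pressure altitude = 11520 − 12000 = -480 ft.
At 120 ft/°C that is an ISA deviation of -480/120 = -4°C.
ISA temperature at 12000 ft = 15 − 2 × (12000/1000) = -9°C.
OAT = ISA + deviation = -9 + (-4) = -13°C.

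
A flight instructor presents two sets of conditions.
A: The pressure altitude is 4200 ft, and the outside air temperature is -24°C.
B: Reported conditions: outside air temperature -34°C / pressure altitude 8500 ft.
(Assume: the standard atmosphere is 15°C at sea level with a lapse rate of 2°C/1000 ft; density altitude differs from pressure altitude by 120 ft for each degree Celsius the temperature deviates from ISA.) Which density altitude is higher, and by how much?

A: ISA temp = 6.6°C, deviation -30.6°C, DA = 4200 + 120 × (-30.6) = 528 ft.
B: ISA temp = -2°C, deviation -32°C, DA = 8500 + 120 × (-32) = 4660 ft.
B is higher by 4660 − 528 = 4132 ft.

B by 4132 ft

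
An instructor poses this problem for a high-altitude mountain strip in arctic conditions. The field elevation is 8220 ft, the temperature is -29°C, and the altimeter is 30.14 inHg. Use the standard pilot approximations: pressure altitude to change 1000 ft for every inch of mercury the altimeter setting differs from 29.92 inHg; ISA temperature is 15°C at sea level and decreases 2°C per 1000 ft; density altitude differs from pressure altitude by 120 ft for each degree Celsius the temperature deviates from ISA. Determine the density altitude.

Pressure altitude = 8220 + (29.92 − 30.14) × 1000 = 8220 + (-220) = 8000 ft.
ISA temperature at 8000 ft = 15 − 2 × (8000/1000) = -1°C.
ISA deviation = -29 − (-1) = -28°C.
Density altitude = 8000 + 120 × (-28) = 4640 ft.

4640 ft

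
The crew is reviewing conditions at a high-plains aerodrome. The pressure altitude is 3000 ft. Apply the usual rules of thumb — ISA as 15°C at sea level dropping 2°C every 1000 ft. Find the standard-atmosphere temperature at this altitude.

9°C

ISA temperature = 15 − 2 × (3000/1000) = 15 − 6 = 9°C.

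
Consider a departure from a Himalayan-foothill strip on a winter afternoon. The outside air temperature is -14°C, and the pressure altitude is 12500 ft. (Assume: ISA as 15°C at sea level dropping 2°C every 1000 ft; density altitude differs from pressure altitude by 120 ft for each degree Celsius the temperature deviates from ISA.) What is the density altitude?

ISA temperature at 12500 ft = 15 − 2 × (12500/1000) = -10°C.
ISA deviation = -14 − (-10) = -4°C.
Density altitude = 12500 + 120 × (-4) = 12500 + (-480) = 12020 ft.

12020 ft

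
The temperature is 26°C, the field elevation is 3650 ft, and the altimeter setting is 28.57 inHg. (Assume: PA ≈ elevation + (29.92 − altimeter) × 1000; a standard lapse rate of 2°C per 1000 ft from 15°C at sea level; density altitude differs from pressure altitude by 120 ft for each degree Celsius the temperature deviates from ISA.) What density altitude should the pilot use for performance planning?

Pressure altitude = 3650 + (29.92 − 28.57) × 1000 = 3650 + (+1350) = 5000 ft.
ISA temperature at 5000 ft = 15 − 2 × (5000/1000) = 5°C.
ISA deviation = 26 − 5 = +21°C.
Density altitude = 5000 + 120 × (21) = 7520 ft.

7520 ft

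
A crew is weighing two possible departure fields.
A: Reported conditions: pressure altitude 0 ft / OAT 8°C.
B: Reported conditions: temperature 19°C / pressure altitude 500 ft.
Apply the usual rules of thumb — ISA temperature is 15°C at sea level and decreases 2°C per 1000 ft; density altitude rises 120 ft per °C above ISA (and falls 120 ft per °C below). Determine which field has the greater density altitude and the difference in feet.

B by 1940 ft

A: ISA temp = 15°C, deviation -7°C, DA = 0 + 120 × (-7) = -840 ft.
B: ISA temp = 14°C, deviation +5°C, DA = 500 + 120 × 5 = 1100 ft.
B is higher by 1100 − (-840) = 1940 ft.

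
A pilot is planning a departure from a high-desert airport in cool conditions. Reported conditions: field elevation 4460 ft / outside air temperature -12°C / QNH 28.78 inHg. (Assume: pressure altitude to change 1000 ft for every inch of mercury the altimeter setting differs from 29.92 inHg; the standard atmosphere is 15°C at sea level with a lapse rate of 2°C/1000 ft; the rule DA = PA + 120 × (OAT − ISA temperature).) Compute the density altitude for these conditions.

Pressure altitude = 4460 + (29.92 − 28.78) × 1000 = 4460 + (+1140) = 5600 ft.
ISA temperature at 5600 ft = 15 − 2 × (5600/1000) = 3.8°C.
ISA deviation = -12 − 3.8 = -15.8°C.
Density altitude = 5600 + 120 × (-15.8) = 3704 ft.

3704 ft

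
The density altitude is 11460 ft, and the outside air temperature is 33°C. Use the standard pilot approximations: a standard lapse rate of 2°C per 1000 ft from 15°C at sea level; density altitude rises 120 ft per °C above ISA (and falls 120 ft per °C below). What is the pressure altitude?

DA = PA + 120 × (OAT − (15 − 2·PA/1000)) = PA + 120·OAT − 1800 + 0.24·PA = 1.24·PA + 120·OAT − 1800.
So 1.24·PA = 11460 − 120 × 33 + 1800 = 9300.
PA = 9300 / 1.24 = 7500 ft.

7500 ft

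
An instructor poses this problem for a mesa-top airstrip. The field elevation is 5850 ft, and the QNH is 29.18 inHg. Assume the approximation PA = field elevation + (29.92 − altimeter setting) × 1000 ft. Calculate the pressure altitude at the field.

6590 ft

Pressure correction = (29.92 − 29.18) × 1000 = +740 ft.
Pressure altitude = 5850 + (+740) = 6590 ft.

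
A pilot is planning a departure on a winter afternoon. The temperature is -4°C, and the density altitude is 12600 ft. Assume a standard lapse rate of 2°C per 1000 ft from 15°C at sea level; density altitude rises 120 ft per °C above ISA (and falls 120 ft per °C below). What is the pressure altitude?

DA = PA + 120 × (OAT − (15 − 2·PA/1000)) = PA + 120·OAT − 1800 + 0.24·PA = 1.24·PA + 120·OAT − 1800.
So 1.24·PA = 12600 − 120 × (-4) + 1800 = 14880.
PA = 14880 / 1.24 = 12000 ft.

12000 ft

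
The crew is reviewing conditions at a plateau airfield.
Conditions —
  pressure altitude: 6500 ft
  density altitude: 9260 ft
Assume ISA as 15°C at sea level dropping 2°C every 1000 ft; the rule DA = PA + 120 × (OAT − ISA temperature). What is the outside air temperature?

25°C

Density altitude − pressure altitude = 9260 − 6500 = +2760 ft.
At 120 ft/°C that is an ISA deviation of 2760/120 = +23°C.
ISA temperature at 6500 ft = 15 − 2 × (6500/1000) = 2°C.
OAT = ISA + deviation = 2 + (+23) = 25°C.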